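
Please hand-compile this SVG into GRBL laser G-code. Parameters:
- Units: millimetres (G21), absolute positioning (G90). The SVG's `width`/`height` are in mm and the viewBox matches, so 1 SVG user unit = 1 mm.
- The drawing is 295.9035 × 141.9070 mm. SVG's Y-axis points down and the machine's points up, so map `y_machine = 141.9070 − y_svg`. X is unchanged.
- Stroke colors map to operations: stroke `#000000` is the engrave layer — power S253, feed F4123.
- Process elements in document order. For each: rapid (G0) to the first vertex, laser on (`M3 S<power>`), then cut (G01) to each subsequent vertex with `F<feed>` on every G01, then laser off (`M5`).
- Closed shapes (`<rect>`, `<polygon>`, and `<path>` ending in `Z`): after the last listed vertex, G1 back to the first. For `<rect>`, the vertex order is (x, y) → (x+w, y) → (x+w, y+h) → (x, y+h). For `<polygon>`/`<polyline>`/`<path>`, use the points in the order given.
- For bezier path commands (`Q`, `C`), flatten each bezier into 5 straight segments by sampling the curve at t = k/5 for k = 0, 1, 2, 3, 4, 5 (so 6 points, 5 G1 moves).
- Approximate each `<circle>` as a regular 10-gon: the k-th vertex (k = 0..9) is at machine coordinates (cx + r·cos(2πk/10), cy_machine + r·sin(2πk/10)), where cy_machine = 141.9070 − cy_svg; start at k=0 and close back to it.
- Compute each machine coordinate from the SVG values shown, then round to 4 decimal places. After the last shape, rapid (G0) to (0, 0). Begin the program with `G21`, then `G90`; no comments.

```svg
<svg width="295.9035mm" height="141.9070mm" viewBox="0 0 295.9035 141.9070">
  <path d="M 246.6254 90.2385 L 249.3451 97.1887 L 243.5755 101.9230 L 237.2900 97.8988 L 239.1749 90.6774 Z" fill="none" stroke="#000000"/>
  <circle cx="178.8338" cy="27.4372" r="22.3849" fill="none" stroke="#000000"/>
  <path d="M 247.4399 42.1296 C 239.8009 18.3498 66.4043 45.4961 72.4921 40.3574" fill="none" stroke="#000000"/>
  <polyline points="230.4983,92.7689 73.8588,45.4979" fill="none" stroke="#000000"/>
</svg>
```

1 u = 1 mm; y_m = 141.9070 − y.

[1] `<path>` regular polygon, #000000→engrave S253 F4123: (246.6254,51.6685) → (249.3451,44.7183) → (243.5755,39.9840) → (237.2900,44.0082) → (239.1749,51.2296) → (246.6254,51.6685) (closed)

[2] `<circle>` circle, #000000→engrave S253 F4123: (201.2187,114.4698) → (196.9436,127.6273) → (185.7511,135.7591) → (171.9165,135.7591) → (160.7240,127.6273) → (156.4489,114.4698) → (160.7240,101.3123) → (171.9165,93.1805) → (185.7511,93.1805) → (196.9436,101.3123) → (201.2187,114.4698) (closed)

[3] `<path>` cubic bezier, #000000→engrave S253 F4123: (247.4399,99.7774) → (225.7275,108.5998) → (180.8049,109.1941) → (129.2438,105.5544) → (87.6156,101.6749) → (72.4921,101.5496)

[4] `<polyline>` line segment, #000000→engrave S253 F4123: (230.4983,49.1381) → (73.8588,96.4091)

G21
G90
G0 X246.6254 Y51.6685
M3 S253
G01 X249.3451 Y44.7183 F4123
G01 X243.5755 Y39.9840 F4123
G01 X237.2900 Y44.0082 F4123
G01 X239.1749 Y51.2296 F4123
G01 X246.6254 Y51.6685 F4123
M5
G0 X201.2187 Y114.4698
M3 S253
G01 X196.9436 Y127.6273 F4123
G01 X185.7511 Y135.7591 F4123
G01 X171.9165 Y135.7591 F4123
G01 X160.7240 Y127.6273 F4123
G01 X156.4489 Y114.4698 F4123
G01 X160.7240 Y101.3123 F4123
G01 X171.9165 Y93.1805 F4123
G01 X185.7511 Y93.1805 F4123
G01 X196.9436 Y101.3123 F4123
G01 X201.2187 Y114.4698 F4123
M5
G0 X247.4399 Y99.7774
M3 S253
G01 X225.7275 Y108.5998 F4123
G01 X180.8049 Y109.1941 F4123
G01 X129.2438 Y105.5544 F4123
G01 X87.6156 Y101.6749 F4123
G01 X72.4921 Y101.5496 F4123
M5
G0 X230.4983 Y49.1381
M3 S253
G01 X73.8588 Y96.4091 F4123
M5
G0 X0.0000 Y0.0000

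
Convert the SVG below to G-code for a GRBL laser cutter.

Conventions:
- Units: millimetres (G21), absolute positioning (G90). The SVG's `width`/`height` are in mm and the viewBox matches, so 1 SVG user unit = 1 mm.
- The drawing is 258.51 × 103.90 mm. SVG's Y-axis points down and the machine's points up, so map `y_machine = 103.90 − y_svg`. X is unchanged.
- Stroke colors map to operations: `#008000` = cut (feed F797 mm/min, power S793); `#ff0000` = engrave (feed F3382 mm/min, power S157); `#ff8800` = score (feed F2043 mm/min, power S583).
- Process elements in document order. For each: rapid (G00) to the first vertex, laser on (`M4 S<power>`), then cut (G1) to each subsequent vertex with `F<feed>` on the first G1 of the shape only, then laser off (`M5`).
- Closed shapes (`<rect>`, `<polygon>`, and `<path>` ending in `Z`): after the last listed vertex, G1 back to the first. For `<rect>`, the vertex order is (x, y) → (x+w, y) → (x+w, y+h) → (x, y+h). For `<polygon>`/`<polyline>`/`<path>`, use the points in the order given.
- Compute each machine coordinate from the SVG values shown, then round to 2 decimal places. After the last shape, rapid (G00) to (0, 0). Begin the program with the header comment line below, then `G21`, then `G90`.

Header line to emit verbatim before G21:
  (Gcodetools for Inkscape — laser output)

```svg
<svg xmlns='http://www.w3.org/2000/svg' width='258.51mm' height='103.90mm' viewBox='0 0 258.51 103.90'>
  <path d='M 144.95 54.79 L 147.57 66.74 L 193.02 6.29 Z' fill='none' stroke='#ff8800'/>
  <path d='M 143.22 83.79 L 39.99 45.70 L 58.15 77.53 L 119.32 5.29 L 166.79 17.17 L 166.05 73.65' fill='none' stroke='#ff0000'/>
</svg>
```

(Gcodetools for Inkscape — laser output)
G21
G90
G00 X144.95 Y49.11
M4 S583
G1 X147.57 Y37.16 F2043
G1 X193.02 Y97.61
G1 X144.95 Y49.11
M5
G00 X143.22 Y20.11
M4 S157
G1 X39.99 Y58.20 F3382
G1 X58.15 Y26.37
G1 X119.32 Y98.61
G1 X166.79 Y86.73
G1 X166.05 Y30.25
M5
G00 X0.00 Y0.00

viewBox `0 0 258.51 103.90` with mm width/height → 1 unit = 1 mm. Flip: y_m = 103.90 − y_svg.

**Shape 1** — `<path>` closed polygon, stroke `#ff8800` → score (S583, F2043). Machine vertices: (144.95,49.11) → (147.57,37.16) → (193.02,97.61) → (144.95,49.11). Closed: final G1 returns to the first vertex.

**Shape 2** — `<path>` open polyline, stroke `#ff0000` → engrave (S157, F3382). Machine vertices: (143.22,20.11) → (39.99,58.20) → (58.15,26.37) → (119.32,98.61) → (166.79,86.73) → (166.05,30.25). Open path.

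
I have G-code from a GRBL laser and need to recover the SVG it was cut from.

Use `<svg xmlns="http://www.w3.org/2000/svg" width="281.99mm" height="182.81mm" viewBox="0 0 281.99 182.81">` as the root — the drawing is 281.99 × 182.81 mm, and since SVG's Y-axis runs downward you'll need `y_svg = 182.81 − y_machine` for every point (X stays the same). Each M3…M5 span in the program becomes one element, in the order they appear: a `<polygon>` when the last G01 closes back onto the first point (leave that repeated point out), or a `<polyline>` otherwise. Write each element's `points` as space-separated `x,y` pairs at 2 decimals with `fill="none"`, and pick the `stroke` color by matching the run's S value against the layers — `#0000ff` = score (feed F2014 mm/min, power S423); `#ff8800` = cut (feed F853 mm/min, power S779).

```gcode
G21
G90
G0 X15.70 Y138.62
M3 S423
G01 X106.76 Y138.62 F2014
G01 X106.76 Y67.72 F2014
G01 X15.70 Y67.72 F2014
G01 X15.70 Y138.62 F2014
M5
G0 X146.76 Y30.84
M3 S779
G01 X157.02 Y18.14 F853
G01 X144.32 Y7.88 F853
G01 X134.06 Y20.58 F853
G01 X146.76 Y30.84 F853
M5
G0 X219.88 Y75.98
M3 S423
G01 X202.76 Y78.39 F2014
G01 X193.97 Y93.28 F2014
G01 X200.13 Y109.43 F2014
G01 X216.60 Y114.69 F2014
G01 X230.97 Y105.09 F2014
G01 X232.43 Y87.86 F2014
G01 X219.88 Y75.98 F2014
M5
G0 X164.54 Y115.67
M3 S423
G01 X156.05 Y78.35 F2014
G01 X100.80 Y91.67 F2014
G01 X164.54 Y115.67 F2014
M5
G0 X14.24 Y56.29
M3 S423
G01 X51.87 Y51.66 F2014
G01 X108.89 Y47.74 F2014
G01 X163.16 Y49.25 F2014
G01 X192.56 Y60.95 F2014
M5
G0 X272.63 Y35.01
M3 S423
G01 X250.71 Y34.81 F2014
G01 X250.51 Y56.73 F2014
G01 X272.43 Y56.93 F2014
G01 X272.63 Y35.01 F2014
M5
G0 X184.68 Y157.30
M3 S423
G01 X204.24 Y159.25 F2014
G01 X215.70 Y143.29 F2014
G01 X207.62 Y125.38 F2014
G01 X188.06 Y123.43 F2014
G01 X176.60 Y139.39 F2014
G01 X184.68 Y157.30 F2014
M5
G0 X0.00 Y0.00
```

<svg xmlns="http://www.w3.org/2000/svg" width="281.99mm" height="182.81mm" viewBox="0 0 281.99 182.81">
  <polygon points="15.70,44.19 106.76,44.19 106.76,115.09 15.70,115.09" fill="none" stroke="#0000ff"/>
  <polygon points="146.76,151.97 157.02,164.67 144.32,174.93 134.06,162.23" fill="none" stroke="#ff8800"/>
  <polygon points="219.88,106.83 202.76,104.42 193.97,89.53 200.13,73.38 216.60,68.12 230.97,77.72 232.43,94.95" fill="none" stroke="#0000ff"/>
  <polygon points="164.54,67.14 156.05,104.46 100.80,91.14" fill="none" stroke="#0000ff"/>
  <polyline points="14.24,126.52 51.87,131.15 108.89,135.07 163.16,133.56 192.56,121.86" fill="none" stroke="#0000ff"/>
  <polygon points="272.63,147.80 250.71,148.00 250.51,126.08 272.43,125.88" fill="none" stroke="#0000ff"/>
  <polygon points="184.68,25.51 204.24,23.56 215.70,39.52 207.62,57.43 188.06,59.38 176.60,43.42" fill="none" stroke="#0000ff"/>
</svg>

Each laser-on run becomes one SVG element. Flip Y back into SVG space with y_svg = 182.81 − y_machine.

Run 1: the run's S423 means `#0000ff` (score). The run returns to its start, so emit a `<polygon>` with points (Y-flipped): 15.70,44.19 106.76,44.19 106.76,115.09 15.70,115.09.

Run 2: power S779 maps to stroke `#ff8800` (cut). The run returns to its start, so emit a `<polygon>` with points (Y-flipped): 146.76,151.97 157.02,164.67 144.32,174.93 134.06,162.23.

Run 3: the run's S423 means `#0000ff` (score). The run returns to its start, so emit a `<polygon>` with points (Y-flipped): 219.88,106.83 202.76,104.42 193.97,89.53 200.13,73.38 216.60,68.12 230.97,77.72 232.43,94.95.

Run 4: the run's S423 means `#0000ff` (score). The run returns to its start, so emit a `<polygon>` with points (Y-flipped): 164.54,67.14 156.05,104.46 100.80,91.14.

Run 5: power S423 maps to stroke `#0000ff` (score). The run is open, so emit a `<polyline>` with points (Y-flipped): 14.24,126.52 51.87,131.15 108.89,135.07 163.16,133.56 192.56,121.86.

Run 6: power S423 maps to stroke `#0000ff` (score). The run returns to its start, so emit a `<polygon>` with points (Y-flipped): 272.63,147.80 250.71,148.00 250.51,126.08 272.43,125.88.

Run 7: the run's S423 means `#0000ff` (score). The run returns to its start, so emit a `<polygon>` with points (Y-flipped): 184.68,25.51 204.24,23.56 215.70,39.52 207.62,57.43 188.06,59.38 176.60,43.42.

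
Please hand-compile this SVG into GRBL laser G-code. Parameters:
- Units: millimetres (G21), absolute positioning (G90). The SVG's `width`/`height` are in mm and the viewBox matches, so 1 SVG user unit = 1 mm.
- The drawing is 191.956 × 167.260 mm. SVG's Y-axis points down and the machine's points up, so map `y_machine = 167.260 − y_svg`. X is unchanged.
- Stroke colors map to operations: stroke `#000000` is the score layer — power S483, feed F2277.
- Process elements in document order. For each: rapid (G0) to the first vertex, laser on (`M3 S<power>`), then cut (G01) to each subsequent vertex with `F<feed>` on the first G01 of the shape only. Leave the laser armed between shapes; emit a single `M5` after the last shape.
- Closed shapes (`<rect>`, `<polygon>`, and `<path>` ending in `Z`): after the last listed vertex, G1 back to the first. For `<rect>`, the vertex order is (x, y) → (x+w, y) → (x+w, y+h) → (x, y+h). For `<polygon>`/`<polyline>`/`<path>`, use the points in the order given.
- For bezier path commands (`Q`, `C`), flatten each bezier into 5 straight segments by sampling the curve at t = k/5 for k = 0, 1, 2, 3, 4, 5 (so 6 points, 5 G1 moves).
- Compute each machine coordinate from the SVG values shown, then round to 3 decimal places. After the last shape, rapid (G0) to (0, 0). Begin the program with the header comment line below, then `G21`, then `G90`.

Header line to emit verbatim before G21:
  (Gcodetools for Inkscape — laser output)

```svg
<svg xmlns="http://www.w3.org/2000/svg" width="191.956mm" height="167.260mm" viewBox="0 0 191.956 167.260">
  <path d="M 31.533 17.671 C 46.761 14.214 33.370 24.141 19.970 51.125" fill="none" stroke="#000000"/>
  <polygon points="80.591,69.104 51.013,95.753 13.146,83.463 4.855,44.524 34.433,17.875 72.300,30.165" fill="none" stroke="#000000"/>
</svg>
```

viewBox `0 0 191.956 167.260` with mm width/height → 1 unit = 1 mm. Flip: y_m = 167.260 − y_svg.

**Shape 1** — `<path>` cubic bezier, stroke `#000000` → score (S483, F2277). Control points (SVG): P0=(31.533,17.671), P1=(46.761,14.214), P2=(33.370,24.141), P3=(19.970,51.125); sampled at t=k/5. Machine vertices: (31.533,149.589) → (37.464,150.028) → (37.901,147.078) → (34.215,140.564) → (27.780,130.308) → (19.970,116.135). Open path.

**Shape 2** — `<polygon>` regular polygon, stroke `#000000` → score (S483, F2277). Machine vertices: (80.591,98.156) → (51.013,71.507) → (13.146,83.797) → (4.855,122.736) → (34.433,149.385) → (72.300,137.095) → (80.591,98.156). Closed: final G1 returns to the first vertex.

(Gcodetools for Inkscape — laser output)
G21
G90
G0 X31.533 Y149.589
M3 S483
G01 X37.464 Y150.028 F2277
G01 X37.901 Y147.078
G01 X34.215 Y140.564
G01 X27.780 Y130.308
G01 X19.970 Y116.135
G0 X80.591 Y98.156
M3 S483
G01 X51.013 Y71.507 F2277
G01 X13.146 Y83.797
G01 X4.855 Y122.736
G01 X34.433 Y149.385
G01 X72.300 Y137.095
G01 X80.591 Y98.156
M5
G0 X0.000 Y0.000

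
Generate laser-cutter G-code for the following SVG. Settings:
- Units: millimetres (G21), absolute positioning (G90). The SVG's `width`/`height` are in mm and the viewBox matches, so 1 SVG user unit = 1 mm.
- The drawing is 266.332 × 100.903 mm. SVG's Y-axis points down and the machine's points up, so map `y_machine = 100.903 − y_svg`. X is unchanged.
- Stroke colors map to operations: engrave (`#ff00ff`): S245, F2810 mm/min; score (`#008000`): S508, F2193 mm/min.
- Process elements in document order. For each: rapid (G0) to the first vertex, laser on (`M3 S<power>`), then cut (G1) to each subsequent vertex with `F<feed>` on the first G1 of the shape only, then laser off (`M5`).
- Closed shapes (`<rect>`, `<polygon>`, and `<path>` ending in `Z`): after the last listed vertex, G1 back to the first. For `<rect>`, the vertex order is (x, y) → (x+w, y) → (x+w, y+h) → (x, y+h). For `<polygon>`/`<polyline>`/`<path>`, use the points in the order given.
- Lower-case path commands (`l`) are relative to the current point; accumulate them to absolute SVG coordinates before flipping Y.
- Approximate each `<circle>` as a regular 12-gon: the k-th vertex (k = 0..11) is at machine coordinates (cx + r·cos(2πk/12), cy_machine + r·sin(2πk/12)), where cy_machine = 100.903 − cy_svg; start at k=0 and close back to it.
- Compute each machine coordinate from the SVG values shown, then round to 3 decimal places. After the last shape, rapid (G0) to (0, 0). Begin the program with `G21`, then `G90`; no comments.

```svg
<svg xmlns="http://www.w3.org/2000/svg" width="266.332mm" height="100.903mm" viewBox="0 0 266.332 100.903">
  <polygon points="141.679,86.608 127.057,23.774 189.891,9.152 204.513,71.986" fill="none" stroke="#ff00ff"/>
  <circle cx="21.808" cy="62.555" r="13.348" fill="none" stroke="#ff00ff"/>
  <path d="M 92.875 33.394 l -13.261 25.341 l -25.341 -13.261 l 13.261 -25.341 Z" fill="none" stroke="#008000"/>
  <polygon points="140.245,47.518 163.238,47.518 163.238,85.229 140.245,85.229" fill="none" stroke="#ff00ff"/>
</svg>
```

1 u = 1 mm; y_m = 100.903 − y.

[1] `<polygon>` regular polygon, #ff00ff→engrave S245 F2810: (141.679,14.295) → (127.057,77.129) → (189.891,91.751) → (204.513,28.917) → (141.679,14.295) (closed)

[2] `<circle>` circle, #ff00ff→engrave S245 F2810: (35.156,38.348) → (33.368,45.022) → (28.482,49.908) → (21.808,51.696) → (15.134,49.908) → (10.248,45.022) → (8.460,38.348) → (10.248,31.674) → (15.134,26.788) → (21.808,25.000) → (28.482,26.788) → (33.368,31.674) → (35.156,38.348) (closed)

[3] `<path>` regular polygon, #008000→score S508 F2193: (92.875,67.509) → (79.614,42.168) → (54.273,55.429) → (67.534,80.770) → (92.875,67.509) (closed)

[4] `<polygon>` rectangle, #ff00ff→engrave S245 F2810: (140.245,53.385) → (163.238,53.385) → (163.238,15.674) → (140.245,15.674) → (140.245,53.385) (closed)

G21
G90
G0 X141.679 Y14.295
M3 S245
G1 X127.057 Y77.129 F2810
G1 X189.891 Y91.751
G1 X204.513 Y28.917
G1 X141.679 Y14.295
M5
G0 X35.156 Y38.348
M3 S245
G1 X33.368 Y45.022 F2810
G1 X28.482 Y49.908
G1 X21.808 Y51.696
G1 X15.134 Y49.908
G1 X10.248 Y45.022
G1 X8.460 Y38.348
G1 X10.248 Y31.674
G1 X15.134 Y26.788
G1 X21.808 Y25.000
G1 X28.482 Y26.788
G1 X33.368 Y31.674
G1 X35.156 Y38.348
M5
G0 X92.875 Y67.509
M3 S508
G1 X79.614 Y42.168 F2193
G1 X54.273 Y55.429
G1 X67.534 Y80.770
G1 X92.875 Y67.509
M5
G0 X140.245 Y53.385
M3 S245
G1 X163.238 Y53.385 F2810
G1 X163.238 Y15.674
G1 X140.245 Y15.674
G1 X140.245 Y53.385
M5
G0 X0.000 Y0.000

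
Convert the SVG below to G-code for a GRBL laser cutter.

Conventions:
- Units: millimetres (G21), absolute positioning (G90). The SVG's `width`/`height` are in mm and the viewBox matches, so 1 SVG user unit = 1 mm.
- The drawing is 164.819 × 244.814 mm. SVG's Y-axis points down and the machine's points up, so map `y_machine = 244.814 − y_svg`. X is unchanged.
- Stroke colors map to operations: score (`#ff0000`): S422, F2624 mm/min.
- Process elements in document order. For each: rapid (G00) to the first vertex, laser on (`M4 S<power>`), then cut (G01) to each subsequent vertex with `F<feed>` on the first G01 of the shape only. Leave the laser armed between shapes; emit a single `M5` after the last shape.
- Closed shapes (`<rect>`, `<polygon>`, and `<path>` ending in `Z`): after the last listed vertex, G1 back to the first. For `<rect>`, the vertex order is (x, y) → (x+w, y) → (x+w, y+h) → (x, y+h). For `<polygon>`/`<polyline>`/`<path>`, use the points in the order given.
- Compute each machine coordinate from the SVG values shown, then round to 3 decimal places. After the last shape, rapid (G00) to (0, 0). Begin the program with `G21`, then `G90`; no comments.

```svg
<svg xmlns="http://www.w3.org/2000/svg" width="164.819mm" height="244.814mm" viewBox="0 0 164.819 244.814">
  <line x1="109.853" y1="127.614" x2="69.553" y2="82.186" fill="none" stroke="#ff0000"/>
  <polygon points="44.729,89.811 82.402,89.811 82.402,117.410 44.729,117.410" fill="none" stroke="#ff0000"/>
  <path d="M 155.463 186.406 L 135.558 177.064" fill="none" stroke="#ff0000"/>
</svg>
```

G21
G90
G00 X109.853 Y117.200
M4 S422
G01 X69.553 Y162.628 F2624
G00 X44.729 Y155.003
M4 S422
G01 X82.402 Y155.003 F2624
G01 X82.402 Y127.404
G01 X44.729 Y127.404
G01 X44.729 Y155.003
G00 X155.463 Y58.408
M4 S422
G01 X135.558 Y67.750 F2624
M5
G00 X0.000 Y0.000

1 u = 1 mm; y_m = 244.814 − y.

[1] `<line>` line segment, #ff0000→score S422 F2624: (109.853,117.200) → (69.553,162.628)

[2] `<polygon>` rectangle, #ff0000→score S422 F2624: (44.729,155.003) → (82.402,155.003) → (82.402,127.404) → (44.729,127.404) → (44.729,155.003) (closed)

[3] `<path>` line segment, #ff0000→score S422 F2624: (155.463,58.408) → (135.558,67.750)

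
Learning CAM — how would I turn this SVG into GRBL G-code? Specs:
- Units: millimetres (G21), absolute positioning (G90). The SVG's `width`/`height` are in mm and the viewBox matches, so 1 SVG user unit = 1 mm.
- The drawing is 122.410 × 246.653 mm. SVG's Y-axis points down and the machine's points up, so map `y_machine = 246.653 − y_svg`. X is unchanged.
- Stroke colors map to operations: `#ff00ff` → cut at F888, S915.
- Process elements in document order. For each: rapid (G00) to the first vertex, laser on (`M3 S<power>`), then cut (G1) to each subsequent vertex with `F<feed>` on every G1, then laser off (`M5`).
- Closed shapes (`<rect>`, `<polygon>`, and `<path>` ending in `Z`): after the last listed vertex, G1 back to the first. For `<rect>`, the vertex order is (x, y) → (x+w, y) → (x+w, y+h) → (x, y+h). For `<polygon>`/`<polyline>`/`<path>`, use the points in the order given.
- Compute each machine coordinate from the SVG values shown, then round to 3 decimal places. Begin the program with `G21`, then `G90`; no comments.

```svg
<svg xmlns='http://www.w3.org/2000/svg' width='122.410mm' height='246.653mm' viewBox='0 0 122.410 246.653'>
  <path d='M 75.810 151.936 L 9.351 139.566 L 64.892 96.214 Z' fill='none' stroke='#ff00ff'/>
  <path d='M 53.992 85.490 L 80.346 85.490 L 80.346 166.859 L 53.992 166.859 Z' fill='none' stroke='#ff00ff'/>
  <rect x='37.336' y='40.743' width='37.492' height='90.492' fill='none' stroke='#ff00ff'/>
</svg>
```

G21
G90
G00 X75.810 Y94.717
M3 S915
G1 X9.351 Y107.087 F888
G1 X64.892 Y150.439 F888
G1 X75.810 Y94.717 F888
M5
G00 X53.992 Y161.163
M3 S915
G1 X80.346 Y161.163 F888
G1 X80.346 Y79.794 F888
G1 X53.992 Y79.794 F888
G1 X53.992 Y161.163 F888
M5
G00 X37.336 Y205.910
M3 S915
G1 X74.828 Y205.910 F888
G1 X74.828 Y115.418 F888
G1 X37.336 Y115.418 F888
G1 X37.336 Y205.910 F888
M5

viewBox `0 0 122.410 246.653` with mm width/height → 1 unit = 1 mm. Flip: y_m = 246.653 − y_svg.

**Shape 1** — `<path>` closed polygon, stroke `#ff00ff` → cut (S915, F888). Machine vertices: (75.810,94.717) → (9.351,107.087) → (64.892,150.439) → (75.810,94.717). Closed: final G1 returns to the first vertex.

**Shape 2** — `<path>` rectangle, stroke `#ff00ff` → cut (S915, F888). Machine vertices: (53.992,161.163) → (80.346,161.163) → (80.346,79.794) → (53.992,79.794) → (53.992,161.163). Closed: final G1 returns to the first vertex.

**Shape 3** — `<rect>` rectangle, stroke `#ff00ff` → cut (S915, F888). Machine vertices: (37.336,205.910) → (74.828,205.910) → (74.828,115.418) → (37.336,115.418) → (37.336,205.910). Closed: final G1 returns to the first vertex.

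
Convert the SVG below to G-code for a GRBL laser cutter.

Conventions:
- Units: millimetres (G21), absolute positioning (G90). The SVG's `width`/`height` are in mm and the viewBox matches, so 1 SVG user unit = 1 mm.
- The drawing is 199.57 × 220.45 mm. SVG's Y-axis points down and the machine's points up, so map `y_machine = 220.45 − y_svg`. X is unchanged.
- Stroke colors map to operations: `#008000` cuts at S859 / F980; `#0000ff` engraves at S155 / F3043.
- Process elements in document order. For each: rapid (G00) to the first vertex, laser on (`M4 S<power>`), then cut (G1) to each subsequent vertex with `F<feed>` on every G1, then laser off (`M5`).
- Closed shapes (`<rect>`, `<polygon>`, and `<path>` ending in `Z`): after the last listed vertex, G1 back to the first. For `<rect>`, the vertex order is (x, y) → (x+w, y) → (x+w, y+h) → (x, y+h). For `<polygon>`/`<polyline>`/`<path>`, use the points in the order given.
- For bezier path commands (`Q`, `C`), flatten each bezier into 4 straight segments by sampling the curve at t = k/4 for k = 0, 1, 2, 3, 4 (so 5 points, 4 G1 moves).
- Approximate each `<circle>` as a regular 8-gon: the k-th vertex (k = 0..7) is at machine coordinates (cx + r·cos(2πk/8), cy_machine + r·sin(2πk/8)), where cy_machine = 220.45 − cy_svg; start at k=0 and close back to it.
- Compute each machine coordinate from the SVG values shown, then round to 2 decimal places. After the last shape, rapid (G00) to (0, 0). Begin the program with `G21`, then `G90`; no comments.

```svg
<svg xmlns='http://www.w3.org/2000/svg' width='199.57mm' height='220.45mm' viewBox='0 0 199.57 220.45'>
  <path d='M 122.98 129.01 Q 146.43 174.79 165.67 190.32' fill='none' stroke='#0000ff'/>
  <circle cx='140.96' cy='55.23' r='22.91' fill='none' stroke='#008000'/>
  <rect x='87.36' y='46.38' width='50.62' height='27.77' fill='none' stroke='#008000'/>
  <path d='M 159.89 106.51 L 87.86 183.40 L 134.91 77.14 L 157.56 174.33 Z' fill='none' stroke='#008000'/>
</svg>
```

G21
G90
G00 X122.98 Y91.44
M4 S155
G1 X134.44 Y70.44 F3043
G1 X145.38 Y53.22 F3043
G1 X155.79 Y39.79 F3043
G1 X165.67 Y30.13 F3043
M5
G00 X163.87 Y165.22
M4 S859
G1 X157.16 Y181.42 F980
G1 X140.96 Y188.13 F980
G1 X124.76 Y181.42 F980
G1 X118.05 Y165.22 F980
G1 X124.76 Y149.02 F980
G1 X140.96 Y142.31 F980
G1 X157.16 Y149.02 F980
G1 X163.87 Y165.22 F980
M5
G00 X87.36 Y174.07
M4 S859
G1 X137.98 Y174.07 F980
G1 X137.98 Y146.30 F980
G1 X87.36 Y146.30 F980
G1 X87.36 Y174.07 F980
M5
G00 X159.89 Y113.94
M4 S859
G1 X87.86 Y37.05 F980
G1 X134.91 Y143.31 F980
G1 X157.56 Y46.12 F980
G1 X159.89 Y113.94 F980
M5
G00 X0.00 Y0.00

viewBox `0 0 199.57 220.45` with mm width/height → 1 unit = 1 mm. Flip: y_m = 220.45 − y_svg.

**Shape 1** — `<path>` quadratic bezier, stroke `#0000ff` → engrave (S155, F3043). Control points (SVG): P0=(122.98,129.01), P1=(146.43,174.79), P2=(165.67,190.32); sampled at t=k/4. Machine vertices: (122.98,91.44) → (134.44,70.44) → (145.38,53.22) → (155.79,39.79) → (165.67,30.13). Open path.

**Shape 2** — `<circle>` circle, stroke `#008000` → cut (S859, F980). Machine vertices: (163.87,165.22) → (157.16,181.42) → (140.96,188.13) → (124.76,181.42) → (118.05,165.22) → (124.76,149.02) → (140.96,142.31) → (157.16,149.02) → (163.87,165.22). Closed: final G1 returns to the first vertex.

**Shape 3** — `<rect>` rectangle, stroke `#008000` → cut (S859, F980). Machine vertices: (87.36,174.07) → (137.98,174.07) → (137.98,146.30) → (87.36,146.30) → (87.36,174.07). Closed: final G1 returns to the first vertex.

**Shape 4** — `<path>` closed polygon, stroke `#008000` → cut (S859, F980). Machine vertices: (159.89,113.94) → (87.86,37.05) → (134.91,143.31) → (157.56,46.12) → (159.89,113.94). Closed: final G1 returns to the first vertex.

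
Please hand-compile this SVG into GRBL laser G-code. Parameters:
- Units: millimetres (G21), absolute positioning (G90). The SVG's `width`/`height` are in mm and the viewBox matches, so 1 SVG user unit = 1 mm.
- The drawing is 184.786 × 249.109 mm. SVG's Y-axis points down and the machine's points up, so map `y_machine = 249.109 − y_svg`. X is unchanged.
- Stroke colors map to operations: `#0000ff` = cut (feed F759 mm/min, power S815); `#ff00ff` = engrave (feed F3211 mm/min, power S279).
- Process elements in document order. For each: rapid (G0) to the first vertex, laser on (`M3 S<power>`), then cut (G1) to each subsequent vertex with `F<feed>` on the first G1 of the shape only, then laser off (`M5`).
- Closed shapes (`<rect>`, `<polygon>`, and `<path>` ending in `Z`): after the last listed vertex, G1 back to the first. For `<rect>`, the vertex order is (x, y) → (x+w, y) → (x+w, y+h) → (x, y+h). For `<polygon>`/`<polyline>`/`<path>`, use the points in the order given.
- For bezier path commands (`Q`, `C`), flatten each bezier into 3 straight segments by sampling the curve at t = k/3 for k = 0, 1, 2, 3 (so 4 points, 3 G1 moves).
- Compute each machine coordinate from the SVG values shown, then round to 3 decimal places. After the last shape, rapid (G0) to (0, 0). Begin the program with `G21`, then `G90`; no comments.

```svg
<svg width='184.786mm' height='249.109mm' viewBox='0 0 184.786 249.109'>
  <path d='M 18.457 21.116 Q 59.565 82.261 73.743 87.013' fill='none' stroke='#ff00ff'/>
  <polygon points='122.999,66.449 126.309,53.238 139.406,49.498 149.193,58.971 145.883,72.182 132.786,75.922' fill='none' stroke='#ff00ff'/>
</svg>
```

1 u = 1 mm; y_m = 249.109 − y.

[1] `<path>` quadratic bezier, #ff00ff→engrave S279 F3211: (18.457,227.993) → (42.870,193.496) → (61.299,171.530) → (73.743,162.096)

[2] `<polygon>` regular polygon, #ff00ff→engrave S279 F3211: (122.999,182.660) → (126.309,195.871) → (139.406,199.611) → (149.193,190.138) → (145.883,176.927) → (132.786,173.187) → (122.999,182.660) (closed)

G21
G90
G0 X18.457 Y227.993
M3 S279
G1 X42.870 Y193.496 F3211
G1 X61.299 Y171.530
G1 X73.743 Y162.096
M5
G0 X122.999 Y182.660
M3 S279
G1 X126.309 Y195.871 F3211
G1 X139.406 Y199.611
G1 X149.193 Y190.138
G1 X145.883 Y176.927
G1 X132.786 Y173.187
G1 X122.999 Y182.660
M5
G0 X0.000 Y0.000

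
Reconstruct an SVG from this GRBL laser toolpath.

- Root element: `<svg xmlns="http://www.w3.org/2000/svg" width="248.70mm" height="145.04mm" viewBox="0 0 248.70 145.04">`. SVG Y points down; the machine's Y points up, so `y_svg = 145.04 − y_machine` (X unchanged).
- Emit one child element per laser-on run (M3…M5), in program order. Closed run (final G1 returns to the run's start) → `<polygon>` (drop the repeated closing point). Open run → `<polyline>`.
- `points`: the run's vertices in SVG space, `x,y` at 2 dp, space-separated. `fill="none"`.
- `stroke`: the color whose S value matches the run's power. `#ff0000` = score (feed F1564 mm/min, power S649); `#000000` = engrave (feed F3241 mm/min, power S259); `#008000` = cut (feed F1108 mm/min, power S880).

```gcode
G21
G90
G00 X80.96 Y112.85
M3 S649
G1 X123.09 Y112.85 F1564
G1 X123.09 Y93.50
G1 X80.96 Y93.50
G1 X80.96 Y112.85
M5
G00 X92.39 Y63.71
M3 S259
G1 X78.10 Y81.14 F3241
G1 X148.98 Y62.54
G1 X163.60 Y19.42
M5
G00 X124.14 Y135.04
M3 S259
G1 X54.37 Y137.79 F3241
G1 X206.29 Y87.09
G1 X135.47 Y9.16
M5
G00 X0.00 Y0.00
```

Each laser-on run becomes one SVG element. Flip Y back into SVG space with y_svg = 145.04 − y_machine.

Run 1: power S649 maps to stroke `#ff0000` (score). The run returns to its start, so emit a `<polygon>` with points (Y-flipped): 80.96,32.19 123.09,32.19 123.09,51.54 80.96,51.54.

Run 2: the run's S259 means `#000000` (engrave). The run is open, so emit a `<polyline>` with points (Y-flipped): 92.39,81.33 78.10,63.90 148.98,82.50 163.60,125.62.

Run 3: the run's S259 means `#000000` (engrave). The run is open, so emit a `<polyline>` with points (Y-flipped): 124.14,10.00 54.37,7.25 206.29,57.95 135.47,135.88.

<svg xmlns="http://www.w3.org/2000/svg" width="248.70mm" height="145.04mm" viewBox="0 0 248.70 145.04">
  <polygon points="80.96,32.19 123.09,32.19 123.09,51.54 80.96,51.54" fill="none" stroke="#ff0000"/>
  <polyline points="92.39,81.33 78.10,63.90 148.98,82.50 163.60,125.62" fill="none" stroke="#000000"/>
  <polyline points="124.14,10.00 54.37,7.25 206.29,57.95 135.47,135.88" fill="none" stroke="#000000"/>
</svg>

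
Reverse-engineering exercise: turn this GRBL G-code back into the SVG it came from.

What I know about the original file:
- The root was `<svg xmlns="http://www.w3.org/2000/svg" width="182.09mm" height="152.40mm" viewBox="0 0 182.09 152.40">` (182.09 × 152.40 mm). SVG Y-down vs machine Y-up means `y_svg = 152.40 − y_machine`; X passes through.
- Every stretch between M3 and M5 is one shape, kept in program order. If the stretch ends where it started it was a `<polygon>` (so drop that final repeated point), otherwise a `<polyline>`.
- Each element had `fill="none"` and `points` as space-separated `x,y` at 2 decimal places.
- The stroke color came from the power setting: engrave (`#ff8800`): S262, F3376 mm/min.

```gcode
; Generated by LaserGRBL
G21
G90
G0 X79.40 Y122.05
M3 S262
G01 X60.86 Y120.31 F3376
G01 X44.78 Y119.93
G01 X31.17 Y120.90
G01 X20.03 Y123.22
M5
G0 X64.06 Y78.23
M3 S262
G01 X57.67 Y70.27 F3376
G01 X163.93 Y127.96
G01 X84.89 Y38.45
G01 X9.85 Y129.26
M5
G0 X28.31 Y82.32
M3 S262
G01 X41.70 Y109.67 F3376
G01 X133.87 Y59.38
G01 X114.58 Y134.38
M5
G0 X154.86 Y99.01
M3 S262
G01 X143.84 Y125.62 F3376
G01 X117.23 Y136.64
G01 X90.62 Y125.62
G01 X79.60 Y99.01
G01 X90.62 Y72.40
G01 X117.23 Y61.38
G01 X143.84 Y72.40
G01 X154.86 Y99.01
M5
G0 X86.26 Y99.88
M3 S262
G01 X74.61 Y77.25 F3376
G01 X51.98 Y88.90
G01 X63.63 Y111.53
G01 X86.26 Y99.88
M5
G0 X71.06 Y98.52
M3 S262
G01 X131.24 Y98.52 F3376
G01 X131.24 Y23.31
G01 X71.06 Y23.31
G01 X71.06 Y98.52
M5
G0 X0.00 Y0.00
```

<svg xmlns="http://www.w3.org/2000/svg" width="182.09mm" height="152.40mm" viewBox="0 0 182.09 152.40">
  <polyline points="79.40,30.35 60.86,32.09 44.78,32.47 31.17,31.50 20.03,29.18" fill="none" stroke="#ff8800"/>
  <polyline points="64.06,74.17 57.67,82.13 163.93,24.44 84.89,113.95 9.85,23.14" fill="none" stroke="#ff8800"/>
  <polyline points="28.31,70.08 41.70,42.73 133.87,93.02 114.58,18.02" fill="none" stroke="#ff8800"/>
  <polygon points="154.86,53.39 143.84,26.78 117.23,15.76 90.62,26.78 79.60,53.39 90.62,80.00 117.23,91.02 143.84,80.00" fill="none" stroke="#ff8800"/>
  <polygon points="86.26,52.52 74.61,75.15 51.98,63.50 63.63,40.87" fill="none" stroke="#ff8800"/>
  <polygon points="71.06,53.88 131.24,53.88 131.24,129.09 71.06,129.09" fill="none" stroke="#ff8800"/>
</svg>

Machine Y-up, SVG Y-down with viewBox height 152.40, so y_svg = 152.40 − y_machine; X carries over. Every run uses S262, so all elements get stroke `#ff8800` (engrave).

Run 1: The run is open, so emit a `<polyline>` with points (Y-flipped): 79.40,30.35 60.86,32.09 44.78,32.47 31.17,31.50 20.03,29.18.

Run 2: The run is open, so emit a `<polyline>` with points (Y-flipped): 64.06,74.17 57.67,82.13 163.93,24.44 84.89,113.95 9.85,23.14.

Run 3: The run is open, so emit a `<polyline>` with points (Y-flipped): 28.31,70.08 41.70,42.73 133.87,93.02 114.58,18.02.

Run 4: The run returns to its start, so emit a `<polygon>` with points (Y-flipped): 154.86,53.39 143.84,26.78 117.23,15.76 90.62,26.78 79.60,53.39 90.62,80.00 117.23,91.02 143.84,80.00.

Run 5: The run returns to its start, so emit a `<polygon>` with points (Y-flipped): 86.26,52.52 74.61,75.15 51.98,63.50 63.63,40.87.

Run 6: The run returns to its start, so emit a `<polygon>` with points (Y-flipped): 71.06,53.88 131.24,53.88 131.24,129.09 71.06,129.09.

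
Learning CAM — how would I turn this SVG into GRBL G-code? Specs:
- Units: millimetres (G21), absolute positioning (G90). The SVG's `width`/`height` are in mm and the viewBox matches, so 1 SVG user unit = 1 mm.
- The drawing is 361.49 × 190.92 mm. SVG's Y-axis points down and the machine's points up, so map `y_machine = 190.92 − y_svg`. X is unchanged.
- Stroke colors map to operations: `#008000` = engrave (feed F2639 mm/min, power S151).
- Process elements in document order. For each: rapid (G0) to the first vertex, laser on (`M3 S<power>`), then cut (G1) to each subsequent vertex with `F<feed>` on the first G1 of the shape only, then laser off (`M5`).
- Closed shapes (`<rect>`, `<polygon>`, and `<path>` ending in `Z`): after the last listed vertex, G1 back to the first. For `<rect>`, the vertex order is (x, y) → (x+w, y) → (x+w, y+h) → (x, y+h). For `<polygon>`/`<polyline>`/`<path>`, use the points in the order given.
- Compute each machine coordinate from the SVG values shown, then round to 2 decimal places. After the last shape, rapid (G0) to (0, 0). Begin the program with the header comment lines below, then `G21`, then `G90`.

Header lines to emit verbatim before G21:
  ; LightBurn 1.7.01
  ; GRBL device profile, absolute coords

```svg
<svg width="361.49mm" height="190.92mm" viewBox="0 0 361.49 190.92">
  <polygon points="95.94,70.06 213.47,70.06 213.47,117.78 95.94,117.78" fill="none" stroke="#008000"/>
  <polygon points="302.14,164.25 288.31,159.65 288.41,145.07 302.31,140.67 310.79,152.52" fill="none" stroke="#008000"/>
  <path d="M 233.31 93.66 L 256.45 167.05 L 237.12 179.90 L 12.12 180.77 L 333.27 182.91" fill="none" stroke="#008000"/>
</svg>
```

Since the viewBox matches the mm dimensions, user units are millimetres directly. The only transform is the Y-flip y_m = 190.92 − y_svg.

Shape 1 is a rectangle drawn with `<polygon>`. Its stroke #008000 means engrave at S151, F2639. After flipping Y the toolpath is (95.94,120.86) → (213.47,120.86) → (213.47,73.14) → (95.94,73.14) → (95.94,120.86), returning to the start.

Shape 2 is a regular polygon drawn with `<polygon>`. Its stroke #008000 means engrave at S151, F2639. After flipping Y the toolpath is (302.14,26.67) → (288.31,31.27) → (288.41,45.85) → (302.31,50.25) → (310.79,38.40) → (302.14,26.67), returning to the start.

Shape 3 is a open polyline drawn with `<path>`. Its stroke #008000 means engrave at S151, F2639. After flipping Y the toolpath is (233.31,97.26) → (256.45,23.87) → (237.12,11.02) → (12.12,10.15) → (333.27,8.01).

; LightBurn 1.7.01
; GRBL device profile, absolute coords
G21
G90
G0 X95.94 Y120.86
M3 S151
G1 X213.47 Y120.86 F2639
G1 X213.47 Y73.14
G1 X95.94 Y73.14
G1 X95.94 Y120.86
M5
G0 X302.14 Y26.67
M3 S151
G1 X288.31 Y31.27 F2639
G1 X288.41 Y45.85
G1 X302.31 Y50.25
G1 X310.79 Y38.40
G1 X302.14 Y26.67
M5
G0 X233.31 Y97.26
M3 S151
G1 X256.45 Y23.87 F2639
G1 X237.12 Y11.02
G1 X12.12 Y10.15
G1 X333.27 Y8.01
M5
G0 X0.00 Y0.00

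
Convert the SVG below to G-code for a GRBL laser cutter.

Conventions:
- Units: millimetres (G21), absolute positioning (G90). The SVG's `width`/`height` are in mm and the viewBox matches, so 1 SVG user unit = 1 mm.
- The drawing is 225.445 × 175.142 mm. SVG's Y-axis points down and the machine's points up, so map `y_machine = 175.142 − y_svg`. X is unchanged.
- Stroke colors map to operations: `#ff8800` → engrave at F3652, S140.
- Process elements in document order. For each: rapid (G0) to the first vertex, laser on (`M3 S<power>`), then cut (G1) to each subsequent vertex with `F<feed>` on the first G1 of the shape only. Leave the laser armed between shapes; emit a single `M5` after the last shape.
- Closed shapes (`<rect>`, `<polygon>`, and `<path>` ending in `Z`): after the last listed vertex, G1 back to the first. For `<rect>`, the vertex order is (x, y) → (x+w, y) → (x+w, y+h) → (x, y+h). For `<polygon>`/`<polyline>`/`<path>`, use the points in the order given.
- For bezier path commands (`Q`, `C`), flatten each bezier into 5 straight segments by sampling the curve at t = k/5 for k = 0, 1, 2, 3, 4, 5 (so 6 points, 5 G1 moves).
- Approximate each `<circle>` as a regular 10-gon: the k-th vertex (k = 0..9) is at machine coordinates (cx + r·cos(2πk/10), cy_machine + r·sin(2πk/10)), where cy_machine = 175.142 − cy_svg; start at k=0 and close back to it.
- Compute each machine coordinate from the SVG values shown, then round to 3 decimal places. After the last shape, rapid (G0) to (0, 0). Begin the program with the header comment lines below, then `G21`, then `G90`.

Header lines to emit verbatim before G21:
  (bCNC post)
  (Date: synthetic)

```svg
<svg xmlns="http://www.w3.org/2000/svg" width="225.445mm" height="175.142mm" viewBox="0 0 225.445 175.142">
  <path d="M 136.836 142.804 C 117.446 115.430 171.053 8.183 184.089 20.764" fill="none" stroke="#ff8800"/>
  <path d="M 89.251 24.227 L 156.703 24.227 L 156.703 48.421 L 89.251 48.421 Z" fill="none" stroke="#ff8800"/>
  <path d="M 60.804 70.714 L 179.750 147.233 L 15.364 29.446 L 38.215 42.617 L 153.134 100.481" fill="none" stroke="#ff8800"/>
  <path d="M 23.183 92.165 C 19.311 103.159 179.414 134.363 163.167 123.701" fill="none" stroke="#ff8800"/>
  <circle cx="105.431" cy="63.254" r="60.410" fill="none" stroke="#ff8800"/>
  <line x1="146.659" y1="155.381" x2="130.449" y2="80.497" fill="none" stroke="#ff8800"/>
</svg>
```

(bCNC post)
(Date: synthetic)
G21
G90
G0 X136.836 Y32.338
M3 S140
G1 X133.053 Y56.750 F3652
G1 X141.338 Y90.745
G1 X156.240 Y124.739
G1 X172.307 Y149.145
G1 X184.089 Y154.378
G0 X89.251 Y150.915
M3 S140
G1 X156.703 Y150.915 F3652
G1 X156.703 Y126.721
G1 X89.251 Y126.721
G1 X89.251 Y150.915
G0 X60.804 Y104.428
M3 S140
G1 X179.750 Y27.909 F3652
G1 X15.364 Y145.696
G1 X38.215 Y132.525
G1 X153.134 Y74.661
G0 X23.183 Y82.977
M3 S140
G1 X37.814 Y74.452 F3652
G1 X75.464 Y64.056
G1 X119.796 Y54.769
G1 X154.476 Y49.571
G1 X163.167 Y51.441
G0 X165.841 Y111.888
M3 S140
G1 X154.304 Y147.396 F3652
G1 X124.099 Y169.341
G1 X86.763 Y169.341
G1 X56.558 Y147.396
G1 X45.021 Y111.888
G1 X56.558 Y76.380
G1 X86.763 Y54.435
G1 X124.099 Y54.435
G1 X154.304 Y76.380
G1 X165.841 Y111.888
G0 X146.659 Y19.761
M3 S140
G1 X130.449 Y94.645 F3652
M5
G0 X0.000 Y0.000

viewBox `0 0 225.445 175.142` with mm width/height → 1 unit = 1 mm. Flip: y_m = 175.142 − y_svg.

**Shape 1** — `<path>` cubic bezier, stroke `#ff8800` → engrave (S140, F3652). Control points (SVG): P0=(136.836,142.804), P1=(117.446,115.430), P2=(171.053,8.183), P3=(184.089,20.764); sampled at t=k/5. Machine vertices: (136.836,32.338) → (133.053,56.750) → (141.338,90.745) → (156.240,124.739) → (172.307,149.145) → (184.089,154.378). Open path.

**Shape 2** — `<path>` rectangle, stroke `#ff8800` → engrave (S140, F3652). Machine vertices: (89.251,150.915) → (156.703,150.915) → (156.703,126.721) → (89.251,126.721) → (89.251,150.915). Closed: final G1 returns to the first vertex.

**Shape 3** — `<path>` open polyline, stroke `#ff8800` → engrave (S140, F3652). Machine vertices: (60.804,104.428) → (179.750,27.909) → (15.364,145.696) → (38.215,132.525) → (153.134,74.661). Open path.

**Shape 4** — `<path>` cubic bezier, stroke `#ff8800` → engrave (S140, F3652). Control points (SVG): P0=(23.183,92.165), P1=(19.311,103.159), P2=(179.414,134.363), P3=(163.167,123.701); sampled at t=k/5. Machine vertices: (23.183,82.977) → (37.814,74.452) → (75.464,64.056) → (119.796,54.769) → (154.476,49.571) → (163.167,51.441). Open path.

**Shape 5** — `<circle>` circle, stroke `#ff8800` → engrave (S140, F3652). Machine vertices: (165.841,111.888) → (154.304,147.396) → (124.099,169.341) → (86.763,169.341) → (56.558,147.396) → (45.021,111.888) → (56.558,76.380) → (86.763,54.435) → (124.099,54.435) → (154.304,76.380) → (165.841,111.888). Closed: final G1 returns to the first vertex.

**Shape 6** — `<line>` line segment, stroke `#ff8800` → engrave (S140, F3652). Machine vertices: (146.659,19.761) → (130.449,94.645). Open path.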